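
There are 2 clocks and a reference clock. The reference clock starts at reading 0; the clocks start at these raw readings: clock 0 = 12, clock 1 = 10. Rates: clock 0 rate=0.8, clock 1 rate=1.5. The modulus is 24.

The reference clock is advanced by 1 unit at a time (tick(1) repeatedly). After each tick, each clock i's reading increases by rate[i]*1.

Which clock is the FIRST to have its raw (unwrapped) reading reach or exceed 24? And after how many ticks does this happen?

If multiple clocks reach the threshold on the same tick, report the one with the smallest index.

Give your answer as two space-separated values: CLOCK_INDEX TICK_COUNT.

Answer: 1 10

Derivation:
clock 0: start=12, rate=0.8, needs 24-12 = 12; ticks = ceil(12/0.8) = ceil(15.0000) = 15; reading at tick 15 = 12 + 0.8*15 = 24.0000
clock 1: start=10, rate=1.5, needs 24-10 = 14; ticks = ceil(14/1.5) = ceil(9.3333) = 10; reading at tick 10 = 10 + 1.5*10 = 25.0000
Minimum tick count = 10; winners = [1]; smallest index = 1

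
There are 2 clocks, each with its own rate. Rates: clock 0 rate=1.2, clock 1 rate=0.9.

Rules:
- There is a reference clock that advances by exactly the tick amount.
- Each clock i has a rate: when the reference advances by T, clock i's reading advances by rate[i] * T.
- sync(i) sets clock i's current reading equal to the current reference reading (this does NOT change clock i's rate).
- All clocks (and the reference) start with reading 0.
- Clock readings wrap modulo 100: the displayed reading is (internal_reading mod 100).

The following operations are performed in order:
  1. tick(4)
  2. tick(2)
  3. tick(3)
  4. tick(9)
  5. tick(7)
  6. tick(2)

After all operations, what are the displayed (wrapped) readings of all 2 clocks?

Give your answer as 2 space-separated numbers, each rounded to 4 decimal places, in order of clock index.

Answer: 32.4000 24.3000

Derivation:
After op 1 tick(4): ref=4.0000 raw=[4.8000 3.6000]
After op 2 tick(2): ref=6.0000 raw=[7.2000 5.4000]
After op 3 tick(3): ref=9.0000 raw=[10.8000 8.1000]
After op 4 tick(9): ref=18.0000 raw=[21.6000 16.2000]
After op 5 tick(7): ref=25.0000 raw=[30.0000 22.5000]
After op 6 tick(2): ref=27.0000 raw=[32.4000 24.3000]
Wrap final raw readings (mod 100): 32.4000 mod 100 = 32.4000; 24.3000 mod 100 = 24.3000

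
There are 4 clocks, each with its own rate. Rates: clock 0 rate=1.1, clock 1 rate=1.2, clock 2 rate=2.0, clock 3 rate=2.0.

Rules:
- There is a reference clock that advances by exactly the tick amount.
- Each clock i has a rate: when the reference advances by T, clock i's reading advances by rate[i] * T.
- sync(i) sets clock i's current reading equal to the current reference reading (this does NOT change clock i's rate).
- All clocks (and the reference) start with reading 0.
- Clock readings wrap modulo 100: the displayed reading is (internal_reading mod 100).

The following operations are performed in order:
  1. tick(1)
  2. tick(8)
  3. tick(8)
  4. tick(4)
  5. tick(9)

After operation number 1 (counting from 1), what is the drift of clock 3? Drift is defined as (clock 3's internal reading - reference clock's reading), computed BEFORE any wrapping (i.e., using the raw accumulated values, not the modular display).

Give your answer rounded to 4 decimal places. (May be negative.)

After op 1 tick(1): ref=1.0000 raw=[1.1000 1.2000 2.0000 2.0000]
Drift of clock 3 after op 1: 2.0000 - 1.0000 = 1.0000

Answer: 1.0000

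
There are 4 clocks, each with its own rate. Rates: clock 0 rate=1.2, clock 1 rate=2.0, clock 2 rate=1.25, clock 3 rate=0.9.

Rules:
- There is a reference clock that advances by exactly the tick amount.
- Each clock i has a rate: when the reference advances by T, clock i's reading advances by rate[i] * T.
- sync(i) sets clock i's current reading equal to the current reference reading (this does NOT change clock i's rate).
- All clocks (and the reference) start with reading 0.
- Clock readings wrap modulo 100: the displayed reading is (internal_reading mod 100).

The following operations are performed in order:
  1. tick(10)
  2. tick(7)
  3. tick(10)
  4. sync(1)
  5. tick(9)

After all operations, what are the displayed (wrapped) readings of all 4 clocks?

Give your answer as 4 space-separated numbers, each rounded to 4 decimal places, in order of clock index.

After op 1 tick(10): ref=10.0000 raw=[12.0000 20.0000 12.5000 9.0000]
After op 2 tick(7): ref=17.0000 raw=[20.4000 34.0000 21.2500 15.3000]
After op 3 tick(10): ref=27.0000 raw=[32.4000 54.0000 33.7500 24.3000]
After op 4 sync(1): ref=27.0000 raw=[32.4000 27.0000 33.7500 24.3000]
After op 5 tick(9): ref=36.0000 raw=[43.2000 45.0000 45.0000 32.4000]
Wrap final raw readings (mod 100): 43.2000 mod 100 = 43.2000; 45.0000 mod 100 = 45.0000; 45.0000 mod 100 = 45.0000; 32.4000 mod 100 = 32.4000

Answer: 43.2000 45.0000 45.0000 32.4000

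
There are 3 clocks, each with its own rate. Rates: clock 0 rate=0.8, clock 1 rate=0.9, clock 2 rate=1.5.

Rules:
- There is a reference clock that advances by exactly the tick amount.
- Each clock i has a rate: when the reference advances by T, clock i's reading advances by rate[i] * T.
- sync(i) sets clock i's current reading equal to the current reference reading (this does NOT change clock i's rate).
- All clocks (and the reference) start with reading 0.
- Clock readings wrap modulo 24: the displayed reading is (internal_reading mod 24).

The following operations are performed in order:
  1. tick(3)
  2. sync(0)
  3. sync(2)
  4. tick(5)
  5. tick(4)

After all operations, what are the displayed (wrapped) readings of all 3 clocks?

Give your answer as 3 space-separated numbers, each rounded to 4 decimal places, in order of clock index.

Answer: 10.2000 10.8000 16.5000

Derivation:
After op 1 tick(3): ref=3.0000 raw=[2.4000 2.7000 4.5000]
After op 2 sync(0): ref=3.0000 raw=[3.0000 2.7000 4.5000]
After op 3 sync(2): ref=3.0000 raw=[3.0000 2.7000 3.0000]
After op 4 tick(5): ref=8.0000 raw=[7.0000 7.2000 10.5000]
After op 5 tick(4): ref=12.0000 raw=[10.2000 10.8000 16.5000]
Wrap final raw readings (mod 24): 10.2000 mod 24 = 10.2000; 10.8000 mod 24 = 10.8000; 16.5000 mod 24 = 16.5000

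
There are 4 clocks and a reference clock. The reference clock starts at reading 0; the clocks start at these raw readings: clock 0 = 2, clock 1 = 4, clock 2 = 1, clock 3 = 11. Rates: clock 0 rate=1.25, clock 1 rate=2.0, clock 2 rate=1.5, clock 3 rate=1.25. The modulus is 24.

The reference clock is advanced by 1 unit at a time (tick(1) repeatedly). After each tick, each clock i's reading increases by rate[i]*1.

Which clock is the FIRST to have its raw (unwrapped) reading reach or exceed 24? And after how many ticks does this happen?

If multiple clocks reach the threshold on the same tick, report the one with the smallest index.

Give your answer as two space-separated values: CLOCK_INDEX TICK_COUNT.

clock 0: start=2, rate=1.25, needs 24-2 = 22; ticks = ceil(22/1.25) = ceil(17.6000) = 18; reading at tick 18 = 2 + 1.25*18 = 24.5000
clock 1: start=4, rate=2.0, needs 24-4 = 20; ticks = ceil(20/2.0) = ceil(10.0000) = 10; reading at tick 10 = 4 + 2.0*10 = 24.0000
clock 2: start=1, rate=1.5, needs 24-1 = 23; ticks = ceil(23/1.5) = ceil(15.3333) = 16; reading at tick 16 = 1 + 1.5*16 = 25.0000
clock 3: start=11, rate=1.25, needs 24-11 = 13; ticks = ceil(13/1.25) = ceil(10.4000) = 11; reading at tick 11 = 11 + 1.25*11 = 24.7500
Minimum tick count = 10; winners = [1]; smallest index = 1

Answer: 1 10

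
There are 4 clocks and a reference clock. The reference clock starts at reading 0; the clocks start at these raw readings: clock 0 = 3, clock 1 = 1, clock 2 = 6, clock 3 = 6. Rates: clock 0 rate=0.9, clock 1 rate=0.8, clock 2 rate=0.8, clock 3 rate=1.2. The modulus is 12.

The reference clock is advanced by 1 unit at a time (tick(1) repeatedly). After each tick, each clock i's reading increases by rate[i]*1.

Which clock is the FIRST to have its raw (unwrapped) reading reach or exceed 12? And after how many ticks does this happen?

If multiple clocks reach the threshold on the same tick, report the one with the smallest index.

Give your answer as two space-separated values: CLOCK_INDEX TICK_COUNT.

clock 0: start=3, rate=0.9, needs 12-3 = 9; ticks = ceil(9/0.9) = ceil(10.0000) = 10; reading at tick 10 = 3 + 0.9*10 = 12.0000
clock 1: start=1, rate=0.8, needs 12-1 = 11; ticks = ceil(11/0.8) = ceil(13.7500) = 14; reading at tick 14 = 1 + 0.8*14 = 12.2000
clock 2: start=6, rate=0.8, needs 12-6 = 6; ticks = ceil(6/0.8) = ceil(7.5000) = 8; reading at tick 8 = 6 + 0.8*8 = 12.4000
clock 3: start=6, rate=1.2, needs 12-6 = 6; ticks = ceil(6/1.2) = ceil(5.0000) = 5; reading at tick 5 = 6 + 1.2*5 = 12.0000
Minimum tick count = 5; winners = [3]; smallest index = 3

Answer: 3 5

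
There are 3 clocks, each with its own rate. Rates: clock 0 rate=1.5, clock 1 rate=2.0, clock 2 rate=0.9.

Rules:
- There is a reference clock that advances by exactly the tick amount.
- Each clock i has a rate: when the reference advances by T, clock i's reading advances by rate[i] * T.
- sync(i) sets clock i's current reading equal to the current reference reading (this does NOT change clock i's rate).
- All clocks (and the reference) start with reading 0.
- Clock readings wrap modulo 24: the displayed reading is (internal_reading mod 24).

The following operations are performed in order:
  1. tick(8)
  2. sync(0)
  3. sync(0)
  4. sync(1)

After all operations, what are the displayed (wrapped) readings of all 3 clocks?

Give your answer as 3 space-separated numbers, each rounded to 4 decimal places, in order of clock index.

After op 1 tick(8): ref=8.0000 raw=[12.0000 16.0000 7.2000]
After op 2 sync(0): ref=8.0000 raw=[8.0000 16.0000 7.2000]
After op 3 sync(0): ref=8.0000 raw=[8.0000 16.0000 7.2000]
After op 4 sync(1): ref=8.0000 raw=[8.0000 8.0000 7.2000]
Wrap final raw readings (mod 24): 8.0000 mod 24 = 8.0000; 8.0000 mod 24 = 8.0000; 7.2000 mod 24 = 7.2000

Answer: 8.0000 8.0000 7.2000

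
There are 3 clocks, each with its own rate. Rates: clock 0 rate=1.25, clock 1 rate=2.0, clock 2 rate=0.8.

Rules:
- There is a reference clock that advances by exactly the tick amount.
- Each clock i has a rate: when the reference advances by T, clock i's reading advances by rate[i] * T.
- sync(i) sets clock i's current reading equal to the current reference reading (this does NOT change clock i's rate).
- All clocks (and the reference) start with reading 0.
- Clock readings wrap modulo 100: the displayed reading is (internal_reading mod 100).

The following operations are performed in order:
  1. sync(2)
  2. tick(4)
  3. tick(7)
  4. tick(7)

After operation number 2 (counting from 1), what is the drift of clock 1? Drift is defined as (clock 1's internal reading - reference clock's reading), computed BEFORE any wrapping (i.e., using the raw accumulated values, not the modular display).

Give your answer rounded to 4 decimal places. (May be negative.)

Answer: 4.0000

Derivation:
After op 1 sync(2): ref=0.0000 raw=[0.0000 0.0000 0.0000]
After op 2 tick(4): ref=4.0000 raw=[5.0000 8.0000 3.2000]
Drift of clock 1 after op 2: 8.0000 - 4.0000 = 4.0000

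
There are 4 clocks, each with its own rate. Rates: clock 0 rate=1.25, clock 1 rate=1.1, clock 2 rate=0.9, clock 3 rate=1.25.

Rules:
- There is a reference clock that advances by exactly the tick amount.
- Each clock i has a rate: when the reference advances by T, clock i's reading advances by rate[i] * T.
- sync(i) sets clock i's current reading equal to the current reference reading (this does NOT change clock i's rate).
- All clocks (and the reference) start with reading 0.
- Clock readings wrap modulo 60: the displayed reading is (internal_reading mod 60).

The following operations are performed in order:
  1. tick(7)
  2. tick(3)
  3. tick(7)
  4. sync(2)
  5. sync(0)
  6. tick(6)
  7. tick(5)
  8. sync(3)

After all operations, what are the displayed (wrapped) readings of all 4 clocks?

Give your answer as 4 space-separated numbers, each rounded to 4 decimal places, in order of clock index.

Answer: 30.7500 30.8000 26.9000 28.0000

Derivation:
After op 1 tick(7): ref=7.0000 raw=[8.7500 7.7000 6.3000 8.7500]
After op 2 tick(3): ref=10.0000 raw=[12.5000 11.0000 9.0000 12.5000]
After op 3 tick(7): ref=17.0000 raw=[21.2500 18.7000 15.3000 21.2500]
After op 4 sync(2): ref=17.0000 raw=[21.2500 18.7000 17.0000 21.2500]
After op 5 sync(0): ref=17.0000 raw=[17.0000 18.7000 17.0000 21.2500]
After op 6 tick(6): ref=23.0000 raw=[24.5000 25.3000 22.4000 28.7500]
After op 7 tick(5): ref=28.0000 raw=[30.7500 30.8000 26.9000 35.0000]
After op 8 sync(3): ref=28.0000 raw=[30.7500 30.8000 26.9000 28.0000]
Wrap final raw readings (mod 60): 30.7500 mod 60 = 30.7500; 30.8000 mod 60 = 30.8000; 26.9000 mod 60 = 26.9000; 28.0000 mod 60 = 28.0000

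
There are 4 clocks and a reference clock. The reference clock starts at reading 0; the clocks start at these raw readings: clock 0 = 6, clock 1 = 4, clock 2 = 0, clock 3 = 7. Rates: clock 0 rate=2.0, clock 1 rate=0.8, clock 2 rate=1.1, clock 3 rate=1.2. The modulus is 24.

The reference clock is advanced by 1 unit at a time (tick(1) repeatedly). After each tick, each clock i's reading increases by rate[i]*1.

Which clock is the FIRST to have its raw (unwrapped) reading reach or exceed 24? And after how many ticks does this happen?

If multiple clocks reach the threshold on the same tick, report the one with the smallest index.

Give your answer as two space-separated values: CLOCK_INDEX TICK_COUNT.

clock 0: start=6, rate=2.0, needs 24-6 = 18; ticks = ceil(18/2.0) = ceil(9.0000) = 9; reading at tick 9 = 6 + 2.0*9 = 24.0000
clock 1: start=4, rate=0.8, needs 24-4 = 20; ticks = ceil(20/0.8) = ceil(25.0000) = 25; reading at tick 25 = 4 + 0.8*25 = 24.0000
clock 2: start=0, rate=1.1, needs 24-0 = 24; ticks = ceil(24/1.1) = ceil(21.8182) = 22; reading at tick 22 = 0 + 1.1*22 = 24.2000
clock 3: start=7, rate=1.2, needs 24-7 = 17; ticks = ceil(17/1.2) = ceil(14.1667) = 15; reading at tick 15 = 7 + 1.2*15 = 25.0000
Minimum tick count = 9; winners = [0]; smallest index = 0

Answer: 0 9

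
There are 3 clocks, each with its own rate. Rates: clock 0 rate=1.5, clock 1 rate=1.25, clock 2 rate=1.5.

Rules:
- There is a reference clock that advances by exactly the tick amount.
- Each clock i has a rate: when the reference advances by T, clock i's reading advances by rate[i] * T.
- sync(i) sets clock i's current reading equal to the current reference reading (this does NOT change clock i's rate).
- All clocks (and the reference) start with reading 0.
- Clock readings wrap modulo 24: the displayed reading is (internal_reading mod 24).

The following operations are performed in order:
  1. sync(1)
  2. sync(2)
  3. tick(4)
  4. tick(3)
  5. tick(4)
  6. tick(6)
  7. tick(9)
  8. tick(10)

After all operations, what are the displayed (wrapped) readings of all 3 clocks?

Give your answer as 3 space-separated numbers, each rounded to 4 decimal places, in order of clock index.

Answer: 6.0000 21.0000 6.0000

Derivation:
After op 1 sync(1): ref=0.0000 raw=[0.0000 0.0000 0.0000]
After op 2 sync(2): ref=0.0000 raw=[0.0000 0.0000 0.0000]
After op 3 tick(4): ref=4.0000 raw=[6.0000 5.0000 6.0000]
After op 4 tick(3): ref=7.0000 raw=[10.5000 8.7500 10.5000]
After op 5 tick(4): ref=11.0000 raw=[16.5000 13.7500 16.5000]
After op 6 tick(6): ref=17.0000 raw=[25.5000 21.2500 25.5000]
After op 7 tick(9): ref=26.0000 raw=[39.0000 32.5000 39.0000]
After op 8 tick(10): ref=36.0000 raw=[54.0000 45.0000 54.0000]
Wrap final raw readings (mod 24): 54.0000 mod 24 = 6.0000; 45.0000 mod 24 = 21.0000; 54.0000 mod 24 = 6.0000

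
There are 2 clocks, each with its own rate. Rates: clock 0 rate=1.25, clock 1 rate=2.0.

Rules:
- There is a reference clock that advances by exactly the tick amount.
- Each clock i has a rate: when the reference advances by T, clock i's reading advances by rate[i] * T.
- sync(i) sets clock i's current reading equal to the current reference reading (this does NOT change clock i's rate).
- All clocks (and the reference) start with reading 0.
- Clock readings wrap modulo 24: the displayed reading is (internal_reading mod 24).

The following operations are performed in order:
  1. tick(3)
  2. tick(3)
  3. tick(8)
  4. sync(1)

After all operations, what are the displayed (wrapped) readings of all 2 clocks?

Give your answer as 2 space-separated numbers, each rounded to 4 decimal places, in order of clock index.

After op 1 tick(3): ref=3.0000 raw=[3.7500 6.0000]
After op 2 tick(3): ref=6.0000 raw=[7.5000 12.0000]
After op 3 tick(8): ref=14.0000 raw=[17.5000 28.0000]
After op 4 sync(1): ref=14.0000 raw=[17.5000 14.0000]
Wrap final raw readings (mod 24): 17.5000 mod 24 = 17.5000; 14.0000 mod 24 = 14.0000

Answer: 17.5000 14.0000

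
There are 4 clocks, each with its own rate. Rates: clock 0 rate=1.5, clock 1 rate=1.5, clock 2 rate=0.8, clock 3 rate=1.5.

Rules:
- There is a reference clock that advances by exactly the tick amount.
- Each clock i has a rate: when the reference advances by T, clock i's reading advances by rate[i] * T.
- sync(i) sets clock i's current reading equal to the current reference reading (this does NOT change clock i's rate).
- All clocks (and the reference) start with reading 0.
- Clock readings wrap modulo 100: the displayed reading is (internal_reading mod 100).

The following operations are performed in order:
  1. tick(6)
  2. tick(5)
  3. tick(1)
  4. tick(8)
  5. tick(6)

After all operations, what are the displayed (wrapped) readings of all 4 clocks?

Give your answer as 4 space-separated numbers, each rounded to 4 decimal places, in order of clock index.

After op 1 tick(6): ref=6.0000 raw=[9.0000 9.0000 4.8000 9.0000]
After op 2 tick(5): ref=11.0000 raw=[16.5000 16.5000 8.8000 16.5000]
After op 3 tick(1): ref=12.0000 raw=[18.0000 18.0000 9.6000 18.0000]
After op 4 tick(8): ref=20.0000 raw=[30.0000 30.0000 16.0000 30.0000]
After op 5 tick(6): ref=26.0000 raw=[39.0000 39.0000 20.8000 39.0000]
Wrap final raw readings (mod 100): 39.0000 mod 100 = 39.0000; 39.0000 mod 100 = 39.0000; 20.8000 mod 100 = 20.8000; 39.0000 mod 100 = 39.0000

Answer: 39.0000 39.0000 20.8000 39.0000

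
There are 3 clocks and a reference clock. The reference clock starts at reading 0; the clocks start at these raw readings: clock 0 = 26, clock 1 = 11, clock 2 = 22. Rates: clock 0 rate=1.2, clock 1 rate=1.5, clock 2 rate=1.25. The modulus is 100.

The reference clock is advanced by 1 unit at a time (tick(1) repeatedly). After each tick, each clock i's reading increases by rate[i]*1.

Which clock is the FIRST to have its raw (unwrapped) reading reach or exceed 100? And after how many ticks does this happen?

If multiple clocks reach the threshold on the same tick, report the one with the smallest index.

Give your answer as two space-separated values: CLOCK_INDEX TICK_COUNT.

clock 0: start=26, rate=1.2, needs 100-26 = 74; ticks = ceil(74/1.2) = ceil(61.6667) = 62; reading at tick 62 = 26 + 1.2*62 = 100.4000
clock 1: start=11, rate=1.5, needs 100-11 = 89; ticks = ceil(89/1.5) = ceil(59.3333) = 60; reading at tick 60 = 11 + 1.5*60 = 101.0000
clock 2: start=22, rate=1.25, needs 100-22 = 78; ticks = ceil(78/1.25) = ceil(62.4000) = 63; reading at tick 63 = 22 + 1.25*63 = 100.7500
Minimum tick count = 60; winners = [1]; smallest index = 1

Answer: 1 60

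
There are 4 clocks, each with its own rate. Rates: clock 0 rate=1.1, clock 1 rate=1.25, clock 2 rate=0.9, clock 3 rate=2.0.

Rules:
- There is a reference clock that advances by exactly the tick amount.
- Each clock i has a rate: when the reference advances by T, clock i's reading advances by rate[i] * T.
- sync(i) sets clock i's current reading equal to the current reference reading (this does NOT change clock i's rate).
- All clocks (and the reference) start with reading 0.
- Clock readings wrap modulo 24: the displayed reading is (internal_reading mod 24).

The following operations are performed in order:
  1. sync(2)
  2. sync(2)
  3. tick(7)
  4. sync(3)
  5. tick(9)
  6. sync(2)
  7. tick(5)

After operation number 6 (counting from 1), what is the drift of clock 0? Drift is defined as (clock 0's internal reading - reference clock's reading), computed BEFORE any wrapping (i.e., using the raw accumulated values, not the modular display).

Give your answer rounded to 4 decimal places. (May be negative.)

Answer: 1.6000

Derivation:
After op 1 sync(2): ref=0.0000 raw=[0.0000 0.0000 0.0000 0.0000]
After op 2 sync(2): ref=0.0000 raw=[0.0000 0.0000 0.0000 0.0000]
After op 3 tick(7): ref=7.0000 raw=[7.7000 8.7500 6.3000 14.0000]
After op 4 sync(3): ref=7.0000 raw=[7.7000 8.7500 6.3000 7.0000]
After op 5 tick(9): ref=16.0000 raw=[17.6000 20.0000 14.4000 25.0000]
After op 6 sync(2): ref=16.0000 raw=[17.6000 20.0000 16.0000 25.0000]
Drift of clock 0 after op 6: 17.6000 - 16.0000 = 1.6000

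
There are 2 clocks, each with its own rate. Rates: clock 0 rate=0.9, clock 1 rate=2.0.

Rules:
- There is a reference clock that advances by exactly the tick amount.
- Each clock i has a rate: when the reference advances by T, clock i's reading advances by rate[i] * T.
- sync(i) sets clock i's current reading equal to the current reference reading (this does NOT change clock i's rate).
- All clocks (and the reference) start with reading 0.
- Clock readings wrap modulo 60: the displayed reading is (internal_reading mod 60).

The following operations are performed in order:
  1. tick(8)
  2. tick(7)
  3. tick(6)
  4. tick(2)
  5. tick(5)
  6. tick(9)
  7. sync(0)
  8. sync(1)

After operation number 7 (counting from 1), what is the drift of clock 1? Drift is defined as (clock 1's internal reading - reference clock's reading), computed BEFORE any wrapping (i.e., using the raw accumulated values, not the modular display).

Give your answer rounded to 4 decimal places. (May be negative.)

Answer: 37.0000

Derivation:
After op 1 tick(8): ref=8.0000 raw=[7.2000 16.0000]
After op 2 tick(7): ref=15.0000 raw=[13.5000 30.0000]
After op 3 tick(6): ref=21.0000 raw=[18.9000 42.0000]
After op 4 tick(2): ref=23.0000 raw=[20.7000 46.0000]
After op 5 tick(5): ref=28.0000 raw=[25.2000 56.0000]
After op 6 tick(9): ref=37.0000 raw=[33.3000 74.0000]
After op 7 sync(0): ref=37.0000 raw=[37.0000 74.0000]
Drift of clock 1 after op 7: 74.0000 - 37.0000 = 37.0000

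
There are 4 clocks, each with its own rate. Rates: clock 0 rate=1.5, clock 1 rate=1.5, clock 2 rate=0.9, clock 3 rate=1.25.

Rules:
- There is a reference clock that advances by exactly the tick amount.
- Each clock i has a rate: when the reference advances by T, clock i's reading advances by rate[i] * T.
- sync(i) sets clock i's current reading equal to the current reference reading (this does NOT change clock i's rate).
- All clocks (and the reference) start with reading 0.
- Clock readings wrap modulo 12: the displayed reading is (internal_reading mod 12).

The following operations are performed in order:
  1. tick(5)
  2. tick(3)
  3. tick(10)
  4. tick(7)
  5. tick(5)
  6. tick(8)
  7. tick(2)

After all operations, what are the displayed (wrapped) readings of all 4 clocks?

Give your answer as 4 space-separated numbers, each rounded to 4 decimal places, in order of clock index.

After op 1 tick(5): ref=5.0000 raw=[7.5000 7.5000 4.5000 6.2500]
After op 2 tick(3): ref=8.0000 raw=[12.0000 12.0000 7.2000 10.0000]
After op 3 tick(10): ref=18.0000 raw=[27.0000 27.0000 16.2000 22.5000]
After op 4 tick(7): ref=25.0000 raw=[37.5000 37.5000 22.5000 31.2500]
After op 5 tick(5): ref=30.0000 raw=[45.0000 45.0000 27.0000 37.5000]
After op 6 tick(8): ref=38.0000 raw=[57.0000 57.0000 34.2000 47.5000]
After op 7 tick(2): ref=40.0000 raw=[60.0000 60.0000 36.0000 50.0000]
Wrap final raw readings (mod 12): 60.0000 mod 12 = 0.0000; 60.0000 mod 12 = 0.0000; 36.0000 mod 12 = 0.0000; 50.0000 mod 12 = 2.0000

Answer: 0.0000 0.0000 0.0000 2.0000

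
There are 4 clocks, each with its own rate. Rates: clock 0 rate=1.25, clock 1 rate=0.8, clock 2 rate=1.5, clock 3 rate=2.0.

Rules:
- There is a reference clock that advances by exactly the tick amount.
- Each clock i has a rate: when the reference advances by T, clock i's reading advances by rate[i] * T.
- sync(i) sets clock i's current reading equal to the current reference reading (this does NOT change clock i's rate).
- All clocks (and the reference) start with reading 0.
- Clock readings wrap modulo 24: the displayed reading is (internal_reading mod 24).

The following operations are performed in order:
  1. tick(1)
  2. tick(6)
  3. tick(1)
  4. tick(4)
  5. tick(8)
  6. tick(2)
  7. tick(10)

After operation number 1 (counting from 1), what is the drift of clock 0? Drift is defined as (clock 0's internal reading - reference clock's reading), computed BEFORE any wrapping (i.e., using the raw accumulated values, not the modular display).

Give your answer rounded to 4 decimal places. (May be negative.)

Answer: 0.2500

Derivation:
After op 1 tick(1): ref=1.0000 raw=[1.2500 0.8000 1.5000 2.0000]
Drift of clock 0 after op 1: 1.2500 - 1.0000 = 0.2500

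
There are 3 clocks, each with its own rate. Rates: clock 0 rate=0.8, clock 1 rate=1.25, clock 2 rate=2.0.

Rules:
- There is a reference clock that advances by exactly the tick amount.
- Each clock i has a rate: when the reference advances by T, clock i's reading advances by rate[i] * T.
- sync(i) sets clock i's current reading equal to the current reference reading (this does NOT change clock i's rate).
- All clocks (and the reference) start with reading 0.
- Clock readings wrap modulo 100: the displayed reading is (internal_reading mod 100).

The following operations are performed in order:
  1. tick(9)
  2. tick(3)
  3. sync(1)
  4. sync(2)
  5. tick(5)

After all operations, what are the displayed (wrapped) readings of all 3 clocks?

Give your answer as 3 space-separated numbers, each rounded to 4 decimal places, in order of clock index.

After op 1 tick(9): ref=9.0000 raw=[7.2000 11.2500 18.0000]
After op 2 tick(3): ref=12.0000 raw=[9.6000 15.0000 24.0000]
After op 3 sync(1): ref=12.0000 raw=[9.6000 12.0000 24.0000]
After op 4 sync(2): ref=12.0000 raw=[9.6000 12.0000 12.0000]
After op 5 tick(5): ref=17.0000 raw=[13.6000 18.2500 22.0000]
Wrap final raw readings (mod 100): 13.6000 mod 100 = 13.6000; 18.2500 mod 100 = 18.2500; 22.0000 mod 100 = 22.0000

Answer: 13.6000 18.2500 22.0000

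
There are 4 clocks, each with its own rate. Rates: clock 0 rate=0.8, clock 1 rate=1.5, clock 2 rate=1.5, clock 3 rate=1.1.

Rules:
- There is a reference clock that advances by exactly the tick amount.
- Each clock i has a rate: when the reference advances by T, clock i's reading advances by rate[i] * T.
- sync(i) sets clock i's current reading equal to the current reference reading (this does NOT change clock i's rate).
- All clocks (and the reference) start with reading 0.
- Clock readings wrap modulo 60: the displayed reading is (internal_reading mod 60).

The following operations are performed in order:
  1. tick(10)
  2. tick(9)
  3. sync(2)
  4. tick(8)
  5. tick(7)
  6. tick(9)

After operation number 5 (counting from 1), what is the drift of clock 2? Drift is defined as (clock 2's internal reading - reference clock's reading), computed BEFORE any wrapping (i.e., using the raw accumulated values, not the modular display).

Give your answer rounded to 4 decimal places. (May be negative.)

Answer: 7.5000

Derivation:
After op 1 tick(10): ref=10.0000 raw=[8.0000 15.0000 15.0000 11.0000]
After op 2 tick(9): ref=19.0000 raw=[15.2000 28.5000 28.5000 20.9000]
After op 3 sync(2): ref=19.0000 raw=[15.2000 28.5000 19.0000 20.9000]
After op 4 tick(8): ref=27.0000 raw=[21.6000 40.5000 31.0000 29.7000]
After op 5 tick(7): ref=34.0000 raw=[27.2000 51.0000 41.5000 37.4000]
Drift of clock 2 after op 5: 41.5000 - 34.0000 = 7.5000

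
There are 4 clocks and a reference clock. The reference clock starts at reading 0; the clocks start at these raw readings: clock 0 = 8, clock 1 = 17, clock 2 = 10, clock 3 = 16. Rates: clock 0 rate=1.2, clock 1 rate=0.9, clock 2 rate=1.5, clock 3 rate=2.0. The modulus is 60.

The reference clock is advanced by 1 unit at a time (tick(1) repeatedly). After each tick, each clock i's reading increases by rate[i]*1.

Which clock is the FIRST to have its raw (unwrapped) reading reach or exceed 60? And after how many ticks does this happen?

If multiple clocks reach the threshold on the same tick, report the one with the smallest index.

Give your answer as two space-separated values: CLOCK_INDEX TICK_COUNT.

clock 0: start=8, rate=1.2, needs 60-8 = 52; ticks = ceil(52/1.2) = ceil(43.3333) = 44; reading at tick 44 = 8 + 1.2*44 = 60.8000
clock 1: start=17, rate=0.9, needs 60-17 = 43; ticks = ceil(43/0.9) = ceil(47.7778) = 48; reading at tick 48 = 17 + 0.9*48 = 60.2000
clock 2: start=10, rate=1.5, needs 60-10 = 50; ticks = ceil(50/1.5) = ceil(33.3333) = 34; reading at tick 34 = 10 + 1.5*34 = 61.0000
clock 3: start=16, rate=2.0, needs 60-16 = 44; ticks = ceil(44/2.0) = ceil(22.0000) = 22; reading at tick 22 = 16 + 2.0*22 = 60.0000
Minimum tick count = 22; winners = [3]; smallest index = 3

Answer: 3 22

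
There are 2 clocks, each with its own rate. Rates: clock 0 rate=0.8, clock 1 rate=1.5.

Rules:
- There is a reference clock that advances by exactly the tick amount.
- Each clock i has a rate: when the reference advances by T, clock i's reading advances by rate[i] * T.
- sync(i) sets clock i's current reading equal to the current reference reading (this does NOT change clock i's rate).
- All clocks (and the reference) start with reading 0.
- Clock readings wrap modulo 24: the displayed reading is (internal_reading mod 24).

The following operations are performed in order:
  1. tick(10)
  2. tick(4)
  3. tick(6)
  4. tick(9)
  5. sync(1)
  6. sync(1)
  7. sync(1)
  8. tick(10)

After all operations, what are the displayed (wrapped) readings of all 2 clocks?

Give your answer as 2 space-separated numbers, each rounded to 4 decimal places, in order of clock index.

Answer: 7.2000 20.0000

Derivation:
After op 1 tick(10): ref=10.0000 raw=[8.0000 15.0000]
After op 2 tick(4): ref=14.0000 raw=[11.2000 21.0000]
After op 3 tick(6): ref=20.0000 raw=[16.0000 30.0000]
After op 4 tick(9): ref=29.0000 raw=[23.2000 43.5000]
After op 5 sync(1): ref=29.0000 raw=[23.2000 29.0000]
After op 6 sync(1): ref=29.0000 raw=[23.2000 29.0000]
After op 7 sync(1): ref=29.0000 raw=[23.2000 29.0000]
After op 8 tick(10): ref=39.0000 raw=[31.2000 44.0000]
Wrap final raw readings (mod 24): 31.2000 mod 24 = 7.2000; 44.0000 mod 24 = 20.0000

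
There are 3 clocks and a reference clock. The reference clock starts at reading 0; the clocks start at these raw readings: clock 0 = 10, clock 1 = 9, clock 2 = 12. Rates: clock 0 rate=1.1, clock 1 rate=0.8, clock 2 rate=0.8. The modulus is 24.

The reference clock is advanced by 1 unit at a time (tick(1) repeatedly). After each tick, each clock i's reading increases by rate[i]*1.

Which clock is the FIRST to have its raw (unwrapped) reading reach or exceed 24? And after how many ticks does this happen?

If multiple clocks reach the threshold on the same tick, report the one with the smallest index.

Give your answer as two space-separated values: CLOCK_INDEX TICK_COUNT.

clock 0: start=10, rate=1.1, needs 24-10 = 14; ticks = ceil(14/1.1) = ceil(12.7273) = 13; reading at tick 13 = 10 + 1.1*13 = 24.3000
clock 1: start=9, rate=0.8, needs 24-9 = 15; ticks = ceil(15/0.8) = ceil(18.7500) = 19; reading at tick 19 = 9 + 0.8*19 = 24.2000
clock 2: start=12, rate=0.8, needs 24-12 = 12; ticks = ceil(12/0.8) = ceil(15.0000) = 15; reading at tick 15 = 12 + 0.8*15 = 24.0000
Minimum tick count = 13; winners = [0]; smallest index = 0

Answer: 0 13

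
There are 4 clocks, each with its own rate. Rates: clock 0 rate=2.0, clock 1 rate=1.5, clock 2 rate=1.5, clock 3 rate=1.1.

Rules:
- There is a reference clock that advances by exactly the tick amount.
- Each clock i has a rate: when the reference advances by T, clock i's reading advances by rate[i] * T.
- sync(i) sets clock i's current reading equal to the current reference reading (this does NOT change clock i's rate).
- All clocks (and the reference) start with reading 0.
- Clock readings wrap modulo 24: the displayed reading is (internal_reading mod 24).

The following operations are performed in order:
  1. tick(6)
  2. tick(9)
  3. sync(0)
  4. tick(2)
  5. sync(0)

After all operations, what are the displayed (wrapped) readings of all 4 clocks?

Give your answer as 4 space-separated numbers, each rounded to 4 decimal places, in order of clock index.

Answer: 17.0000 1.5000 1.5000 18.7000

Derivation:
After op 1 tick(6): ref=6.0000 raw=[12.0000 9.0000 9.0000 6.6000]
After op 2 tick(9): ref=15.0000 raw=[30.0000 22.5000 22.5000 16.5000]
After op 3 sync(0): ref=15.0000 raw=[15.0000 22.5000 22.5000 16.5000]
After op 4 tick(2): ref=17.0000 raw=[19.0000 25.5000 25.5000 18.7000]
After op 5 sync(0): ref=17.0000 raw=[17.0000 25.5000 25.5000 18.7000]
Wrap final raw readings (mod 24): 17.0000 mod 24 = 17.0000; 25.5000 mod 24 = 1.5000; 25.5000 mod 24 = 1.5000; 18.7000 mod 24 = 18.7000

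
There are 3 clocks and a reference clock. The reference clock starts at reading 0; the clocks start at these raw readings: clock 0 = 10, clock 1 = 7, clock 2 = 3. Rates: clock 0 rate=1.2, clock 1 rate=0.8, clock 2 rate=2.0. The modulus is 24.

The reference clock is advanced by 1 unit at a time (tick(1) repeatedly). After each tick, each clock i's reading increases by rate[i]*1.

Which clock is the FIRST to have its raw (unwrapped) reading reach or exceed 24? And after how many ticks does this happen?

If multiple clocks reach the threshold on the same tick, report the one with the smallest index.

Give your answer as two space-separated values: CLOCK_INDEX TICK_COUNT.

clock 0: start=10, rate=1.2, needs 24-10 = 14; ticks = ceil(14/1.2) = ceil(11.6667) = 12; reading at tick 12 = 10 + 1.2*12 = 24.4000
clock 1: start=7, rate=0.8, needs 24-7 = 17; ticks = ceil(17/0.8) = ceil(21.2500) = 22; reading at tick 22 = 7 + 0.8*22 = 24.6000
clock 2: start=3, rate=2.0, needs 24-3 = 21; ticks = ceil(21/2.0) = ceil(10.5000) = 11; reading at tick 11 = 3 + 2.0*11 = 25.0000
Minimum tick count = 11; winners = [2]; smallest index = 2

Answer: 2 11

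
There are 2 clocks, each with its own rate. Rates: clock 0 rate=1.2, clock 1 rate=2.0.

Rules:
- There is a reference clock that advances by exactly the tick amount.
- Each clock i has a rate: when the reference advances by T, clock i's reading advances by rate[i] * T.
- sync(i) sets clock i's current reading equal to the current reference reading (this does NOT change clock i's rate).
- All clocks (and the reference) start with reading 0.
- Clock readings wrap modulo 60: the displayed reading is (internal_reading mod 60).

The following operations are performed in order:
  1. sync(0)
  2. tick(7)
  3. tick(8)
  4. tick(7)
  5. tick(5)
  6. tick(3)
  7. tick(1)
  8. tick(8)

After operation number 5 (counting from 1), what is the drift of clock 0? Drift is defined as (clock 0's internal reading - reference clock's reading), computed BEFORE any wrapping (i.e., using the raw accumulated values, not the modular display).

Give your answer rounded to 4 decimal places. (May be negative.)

After op 1 sync(0): ref=0.0000 raw=[0.0000 0.0000]
After op 2 tick(7): ref=7.0000 raw=[8.4000 14.0000]
After op 3 tick(8): ref=15.0000 raw=[18.0000 30.0000]
After op 4 tick(7): ref=22.0000 raw=[26.4000 44.0000]
After op 5 tick(5): ref=27.0000 raw=[32.4000 54.0000]
Drift of clock 0 after op 5: 32.4000 - 27.0000 = 5.4000

Answer: 5.4000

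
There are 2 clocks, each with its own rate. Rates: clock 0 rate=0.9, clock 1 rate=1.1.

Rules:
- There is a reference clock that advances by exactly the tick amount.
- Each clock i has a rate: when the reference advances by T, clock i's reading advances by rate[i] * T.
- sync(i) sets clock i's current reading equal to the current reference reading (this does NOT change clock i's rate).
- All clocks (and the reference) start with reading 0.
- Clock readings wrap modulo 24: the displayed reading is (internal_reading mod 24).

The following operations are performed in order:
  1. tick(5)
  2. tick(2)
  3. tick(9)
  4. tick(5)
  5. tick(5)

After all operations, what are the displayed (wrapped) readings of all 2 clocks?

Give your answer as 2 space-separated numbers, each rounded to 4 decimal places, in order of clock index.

Answer: 23.4000 4.6000

Derivation:
After op 1 tick(5): ref=5.0000 raw=[4.5000 5.5000]
After op 2 tick(2): ref=7.0000 raw=[6.3000 7.7000]
After op 3 tick(9): ref=16.0000 raw=[14.4000 17.6000]
After op 4 tick(5): ref=21.0000 raw=[18.9000 23.1000]
After op 5 tick(5): ref=26.0000 raw=[23.4000 28.6000]
Wrap final raw readings (mod 24): 23.4000 mod 24 = 23.4000; 28.6000 mod 24 = 4.6000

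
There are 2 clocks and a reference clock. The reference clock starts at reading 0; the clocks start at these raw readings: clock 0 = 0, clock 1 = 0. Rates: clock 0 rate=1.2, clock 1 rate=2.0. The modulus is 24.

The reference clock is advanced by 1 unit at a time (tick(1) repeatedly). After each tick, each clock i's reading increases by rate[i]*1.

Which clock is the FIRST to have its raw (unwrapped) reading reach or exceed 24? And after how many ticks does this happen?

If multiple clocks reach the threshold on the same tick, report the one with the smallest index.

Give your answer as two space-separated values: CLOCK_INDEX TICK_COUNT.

clock 0: start=0, rate=1.2, needs 24-0 = 24; ticks = ceil(24/1.2) = ceil(20.0000) = 20; reading at tick 20 = 0 + 1.2*20 = 24.0000
clock 1: start=0, rate=2.0, needs 24-0 = 24; ticks = ceil(24/2.0) = ceil(12.0000) = 12; reading at tick 12 = 0 + 2.0*12 = 24.0000
Minimum tick count = 12; winners = [1]; smallest index = 1

Answer: 1 12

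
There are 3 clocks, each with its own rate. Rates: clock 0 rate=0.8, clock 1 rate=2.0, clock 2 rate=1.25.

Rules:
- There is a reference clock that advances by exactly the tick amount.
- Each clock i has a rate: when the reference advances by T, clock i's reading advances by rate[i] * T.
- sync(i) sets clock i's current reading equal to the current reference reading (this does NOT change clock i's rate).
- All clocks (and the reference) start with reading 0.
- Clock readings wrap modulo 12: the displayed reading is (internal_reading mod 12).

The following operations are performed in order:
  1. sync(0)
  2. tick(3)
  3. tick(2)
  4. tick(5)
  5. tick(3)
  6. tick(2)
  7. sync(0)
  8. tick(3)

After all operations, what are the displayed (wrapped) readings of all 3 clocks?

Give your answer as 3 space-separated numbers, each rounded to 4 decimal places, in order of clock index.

Answer: 5.4000 0.0000 10.5000

Derivation:
After op 1 sync(0): ref=0.0000 raw=[0.0000 0.0000 0.0000]
After op 2 tick(3): ref=3.0000 raw=[2.4000 6.0000 3.7500]
After op 3 tick(2): ref=5.0000 raw=[4.0000 10.0000 6.2500]
After op 4 tick(5): ref=10.0000 raw=[8.0000 20.0000 12.5000]
After op 5 tick(3): ref=13.0000 raw=[10.4000 26.0000 16.2500]
After op 6 tick(2): ref=15.0000 raw=[12.0000 30.0000 18.7500]
After op 7 sync(0): ref=15.0000 raw=[15.0000 30.0000 18.7500]
After op 8 tick(3): ref=18.0000 raw=[17.4000 36.0000 22.5000]
Wrap final raw readings (mod 12): 17.4000 mod 12 = 5.4000; 36.0000 mod 12 = 0.0000; 22.5000 mod 12 = 10.5000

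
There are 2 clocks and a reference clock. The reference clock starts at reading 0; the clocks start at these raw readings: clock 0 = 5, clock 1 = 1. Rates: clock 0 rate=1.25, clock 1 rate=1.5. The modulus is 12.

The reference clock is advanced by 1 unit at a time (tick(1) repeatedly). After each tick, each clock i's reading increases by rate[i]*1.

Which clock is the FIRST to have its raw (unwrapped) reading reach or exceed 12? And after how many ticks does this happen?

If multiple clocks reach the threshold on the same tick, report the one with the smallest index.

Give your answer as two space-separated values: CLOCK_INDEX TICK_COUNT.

clock 0: start=5, rate=1.25, needs 12-5 = 7; ticks = ceil(7/1.25) = ceil(5.6000) = 6; reading at tick 6 = 5 + 1.25*6 = 12.5000
clock 1: start=1, rate=1.5, needs 12-1 = 11; ticks = ceil(11/1.5) = ceil(7.3333) = 8; reading at tick 8 = 1 + 1.5*8 = 13.0000
Minimum tick count = 6; winners = [0]; smallest index = 0

Answer: 0 6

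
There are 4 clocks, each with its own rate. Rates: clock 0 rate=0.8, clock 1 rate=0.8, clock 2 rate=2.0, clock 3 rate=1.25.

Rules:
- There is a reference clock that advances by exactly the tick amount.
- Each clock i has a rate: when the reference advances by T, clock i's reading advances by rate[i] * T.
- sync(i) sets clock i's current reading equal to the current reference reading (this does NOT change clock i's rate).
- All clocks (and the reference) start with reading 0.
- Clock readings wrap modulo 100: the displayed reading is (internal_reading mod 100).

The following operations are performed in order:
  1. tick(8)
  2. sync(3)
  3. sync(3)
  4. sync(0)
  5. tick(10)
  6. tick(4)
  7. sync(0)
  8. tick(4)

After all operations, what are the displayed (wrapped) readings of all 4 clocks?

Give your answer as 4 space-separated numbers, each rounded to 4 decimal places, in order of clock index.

After op 1 tick(8): ref=8.0000 raw=[6.4000 6.4000 16.0000 10.0000]
After op 2 sync(3): ref=8.0000 raw=[6.4000 6.4000 16.0000 8.0000]
After op 3 sync(3): ref=8.0000 raw=[6.4000 6.4000 16.0000 8.0000]
After op 4 sync(0): ref=8.0000 raw=[8.0000 6.4000 16.0000 8.0000]
After op 5 tick(10): ref=18.0000 raw=[16.0000 14.4000 36.0000 20.5000]
After op 6 tick(4): ref=22.0000 raw=[19.2000 17.6000 44.0000 25.5000]
After op 7 sync(0): ref=22.0000 raw=[22.0000 17.6000 44.0000 25.5000]
After op 8 tick(4): ref=26.0000 raw=[25.2000 20.8000 52.0000 30.5000]
Wrap final raw readings (mod 100): 25.2000 mod 100 = 25.2000; 20.8000 mod 100 = 20.8000; 52.0000 mod 100 = 52.0000; 30.5000 mod 100 = 30.5000

Answer: 25.2000 20.8000 52.0000 30.5000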